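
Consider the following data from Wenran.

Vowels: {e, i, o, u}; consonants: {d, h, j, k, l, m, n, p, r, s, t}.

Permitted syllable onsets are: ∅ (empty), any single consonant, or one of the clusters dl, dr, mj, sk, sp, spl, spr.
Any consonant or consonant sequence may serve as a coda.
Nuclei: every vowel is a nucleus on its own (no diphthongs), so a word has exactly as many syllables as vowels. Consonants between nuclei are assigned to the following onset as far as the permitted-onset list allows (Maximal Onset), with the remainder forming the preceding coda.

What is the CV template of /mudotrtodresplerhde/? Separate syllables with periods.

CV.CVCC.CV.CCV.CCCVCC.CV

Nuclei (vowels): u, o, o, e, e, e → 6 syllables.
V1 /u/ – V2 /o/: /d/ → onset of the next syllable (single consonants are always licit onsets).
V2 /o/ – V3 /o/: /trt/ splits as /tr/ + /t/ (/t/ is the longest suffix that is a licit onset).
V3 /o/ – V4 /e/: /dr/ — entire cluster is a permitted onset → onset /dr/, coda ∅.
V4 /e/ – V5 /e/: cluster /spl/ — /spl/ is itself a permitted onset, so the whole cluster goes right; preceding coda = ∅.
V5 /e/ – V6 /e/: /rhd/; trying suffixes from longest down, /d/ is the first permitted one, so coda /rh/ | onset /d/.
Syllabification: mu.dotr.to.dre.splerh.de.
Mapping each syllable to C/V: /mu/ → CV, /dotr/ → CVCC, /to/ → CV, /dre/ → CCV, /splerh/ → CCCVCC, /de/ → CV.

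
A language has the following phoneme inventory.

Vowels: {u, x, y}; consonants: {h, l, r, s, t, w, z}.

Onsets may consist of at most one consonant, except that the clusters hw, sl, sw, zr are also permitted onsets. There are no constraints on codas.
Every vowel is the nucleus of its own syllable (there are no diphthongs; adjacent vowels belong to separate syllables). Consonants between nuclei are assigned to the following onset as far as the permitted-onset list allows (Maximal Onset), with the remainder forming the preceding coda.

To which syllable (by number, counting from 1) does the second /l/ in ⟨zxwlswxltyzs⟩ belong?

Vowels present: x, x, y; each is a nucleus, giving 3 syllables.
σ1/σ2 boundary: /wlsw/ splits as /wl/ + /sw/ (/sw/ is the longest suffix that is a licit onset).
σ2/σ3 boundary: /lt/ splits as /l/ + /t/ (/t/ is the longest suffix that is a licit onset).
Syllabification: zxwl.swxl.tyzs.
The second /l/ is in the coda of syllable 2 (/swxl/).

2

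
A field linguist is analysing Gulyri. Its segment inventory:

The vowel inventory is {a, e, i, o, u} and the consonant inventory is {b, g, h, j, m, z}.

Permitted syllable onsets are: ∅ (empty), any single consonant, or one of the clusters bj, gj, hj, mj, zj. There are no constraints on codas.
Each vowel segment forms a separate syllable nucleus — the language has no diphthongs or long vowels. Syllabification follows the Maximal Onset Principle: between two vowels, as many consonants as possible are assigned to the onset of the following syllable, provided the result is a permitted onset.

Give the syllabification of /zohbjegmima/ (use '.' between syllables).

Vowels present: o, e, i, a; each is a nucleus, giving 4 syllables.
V1 /o/ – V2 /e/: cluster /hbj/ — the longest permitted-onset suffix is /bj/; onset = /bj/, preceding coda = /h/.
V2 /e/ – V3 /i/: /gm/ splits as /g/ + /m/ (/m/ is the longest suffix that is a licit onset).
V3 /i/ – V4 /a/: /m/ is a single consonant, so it becomes the next onset.

zoh.bjeg.mi.ma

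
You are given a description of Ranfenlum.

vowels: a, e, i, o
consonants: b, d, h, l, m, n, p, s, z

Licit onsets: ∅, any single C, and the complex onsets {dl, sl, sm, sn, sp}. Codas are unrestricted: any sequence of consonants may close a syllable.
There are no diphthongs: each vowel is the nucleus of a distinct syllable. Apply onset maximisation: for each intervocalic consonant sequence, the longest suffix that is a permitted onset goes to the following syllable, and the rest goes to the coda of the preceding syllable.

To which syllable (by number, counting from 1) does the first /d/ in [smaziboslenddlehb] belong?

4

Vowels present: a, i, o, e, e; each is a nucleus, giving 5 syllables.
V1 /a/ – V2 /i/: /z/ → onset of the next syllable (single consonants are always licit onsets).
V2 /i/ – V3 /o/: /b/ → onset of the next syllable (single consonants are always licit onsets).
V3 /o/ – V4 /e/: /sl/ — entire cluster is a permitted onset → onset /sl/, coda ∅.
V4 /e/ – V5 /e/: cluster /nddl/ — the longest permitted-onset suffix is /dl/; onset = /dl/, preceding coda = /nd/.
Putting it together: sma.zi.bo.slend.dlehb.
The first /d/ is in the coda of syllable 4 (/slend/).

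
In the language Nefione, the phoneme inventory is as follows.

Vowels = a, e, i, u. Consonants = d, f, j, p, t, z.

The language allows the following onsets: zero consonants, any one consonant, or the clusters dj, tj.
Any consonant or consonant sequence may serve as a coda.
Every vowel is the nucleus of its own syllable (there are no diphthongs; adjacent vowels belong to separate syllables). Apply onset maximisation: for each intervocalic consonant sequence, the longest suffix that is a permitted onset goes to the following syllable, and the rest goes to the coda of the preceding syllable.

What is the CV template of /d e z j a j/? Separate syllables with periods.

CVC.CVC

The vowels are e, a — 2 nuclei, so 2 syllables.
V1 /e/ – V2 /a/: cluster /zj/ — the longest permitted-onset suffix is /j/; onset = /j/, preceding coda = /z/.
Syllabification: dez.jaj.
Mapping each syllable to C/V: /dez/ → CVC, /jaj/ → CVC.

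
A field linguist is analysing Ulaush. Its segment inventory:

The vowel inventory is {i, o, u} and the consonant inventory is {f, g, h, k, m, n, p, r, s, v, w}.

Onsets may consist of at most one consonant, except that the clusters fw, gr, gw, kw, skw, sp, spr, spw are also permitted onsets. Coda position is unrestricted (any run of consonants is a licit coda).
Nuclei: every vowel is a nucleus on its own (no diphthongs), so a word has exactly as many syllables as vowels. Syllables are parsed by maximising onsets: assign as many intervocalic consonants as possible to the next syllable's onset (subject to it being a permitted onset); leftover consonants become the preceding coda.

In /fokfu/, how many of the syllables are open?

1

The vowels are o, u — 2 nuclei, so 2 syllables.
σ1/σ2 boundary: /kf/ — longest licit onset from the right is /f/, leaving /k/ as coda.
Putting it together: fok.fu.
Classifying each syllable: /fok/ (closed), /fu/ (open).
Open syllables: 1.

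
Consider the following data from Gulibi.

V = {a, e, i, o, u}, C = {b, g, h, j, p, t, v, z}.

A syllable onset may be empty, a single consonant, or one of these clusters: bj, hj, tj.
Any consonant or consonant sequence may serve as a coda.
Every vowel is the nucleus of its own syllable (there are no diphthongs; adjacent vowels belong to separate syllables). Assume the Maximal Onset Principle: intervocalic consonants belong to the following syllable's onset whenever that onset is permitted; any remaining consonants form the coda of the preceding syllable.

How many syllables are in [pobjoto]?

3

Nuclei (vowels): o, o, o → 3 syllables.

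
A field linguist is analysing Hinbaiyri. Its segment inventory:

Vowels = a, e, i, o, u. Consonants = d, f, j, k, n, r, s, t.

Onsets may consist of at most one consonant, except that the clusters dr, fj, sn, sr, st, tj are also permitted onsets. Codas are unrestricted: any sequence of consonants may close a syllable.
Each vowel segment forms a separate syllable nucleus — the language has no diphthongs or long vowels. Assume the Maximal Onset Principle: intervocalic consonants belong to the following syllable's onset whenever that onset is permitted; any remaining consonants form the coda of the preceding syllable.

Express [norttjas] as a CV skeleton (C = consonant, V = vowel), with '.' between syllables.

The vowels are o, a — 2 nuclei, so 2 syllables.
V1 /o/ – V2 /a/: cluster /rttj/ — the longest permitted-onset suffix is /tj/; onset = /tj/, preceding coda = /rt/.
So the parse is nort.tjas.
Mapping each syllable to C/V: /nort/ → CVCC, /tjas/ → CCVC.

CVCC.CCVC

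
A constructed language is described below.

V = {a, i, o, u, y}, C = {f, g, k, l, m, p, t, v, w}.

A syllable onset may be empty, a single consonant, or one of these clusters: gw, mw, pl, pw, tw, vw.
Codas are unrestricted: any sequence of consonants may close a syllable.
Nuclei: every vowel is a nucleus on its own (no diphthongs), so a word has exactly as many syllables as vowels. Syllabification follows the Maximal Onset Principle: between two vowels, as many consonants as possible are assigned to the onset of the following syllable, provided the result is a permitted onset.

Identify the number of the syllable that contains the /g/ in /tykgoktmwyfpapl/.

2

Nuclei (vowels): y, o, y, a → 4 syllables.
/y…o/ gap (V1→V2): /kg/ — longest licit onset from the right is /g/, leaving /k/ as coda.
/o…y/ gap (V2→V3): /ktmw/ — longest licit onset from the right is /mw/, leaving /kt/ as coda.
/y…a/ gap (V3→V4): /fp/ splits as /f/ + /p/ (/p/ is the longest suffix that is a licit onset).
So the parse is tyk.gokt.mwyf.papl.
The /g/ is in the onset of syllable 2 (/gokt/).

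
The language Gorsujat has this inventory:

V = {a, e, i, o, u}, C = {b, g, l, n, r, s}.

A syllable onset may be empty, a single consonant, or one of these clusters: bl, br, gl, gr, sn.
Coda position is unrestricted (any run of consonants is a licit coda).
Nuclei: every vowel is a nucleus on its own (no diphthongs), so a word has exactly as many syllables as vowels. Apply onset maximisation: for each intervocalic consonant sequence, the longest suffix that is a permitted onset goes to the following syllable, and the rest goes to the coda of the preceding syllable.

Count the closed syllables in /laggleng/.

Vowels present: a, e; each is a nucleus, giving 2 syllables.
/a…e/ gap (V1→V2): cluster /ggl/ — the longest permitted-onset suffix is /gl/; onset = /gl/, preceding coda = /g/.
Result: lag.gleng.
Classifying each syllable: /lag/ (closed), /gleng/ (closed).
Closed syllables: 2.

2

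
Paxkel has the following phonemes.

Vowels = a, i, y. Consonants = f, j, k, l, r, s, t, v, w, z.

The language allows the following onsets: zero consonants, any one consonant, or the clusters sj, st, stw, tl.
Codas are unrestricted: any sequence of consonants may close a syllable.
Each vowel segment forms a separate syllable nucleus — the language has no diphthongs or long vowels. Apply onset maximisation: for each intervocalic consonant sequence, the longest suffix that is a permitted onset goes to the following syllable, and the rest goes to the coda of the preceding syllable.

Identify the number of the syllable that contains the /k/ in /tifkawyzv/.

2

The vowels are i, a, y — 3 nuclei, so 3 syllables.
Between /i/ (V1) and /a/ (V2): /fk/; trying suffixes from longest down, /k/ is the first permitted one, so coda /f/ | onset /k/.
Between /a/ (V2) and /y/ (V3): /w/ is a single consonant, so it becomes the next onset.
Putting it together: tif.ka.wyzv.
The /k/ is in the onset of syllable 2 (/ka/).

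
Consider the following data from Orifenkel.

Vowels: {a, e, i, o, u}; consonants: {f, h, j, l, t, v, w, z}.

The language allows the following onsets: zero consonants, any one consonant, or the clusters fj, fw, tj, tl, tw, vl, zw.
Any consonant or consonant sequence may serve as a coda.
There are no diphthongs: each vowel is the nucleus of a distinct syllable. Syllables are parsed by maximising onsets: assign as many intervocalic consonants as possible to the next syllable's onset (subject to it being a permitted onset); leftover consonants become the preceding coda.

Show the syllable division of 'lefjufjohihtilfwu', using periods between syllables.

le.fju.fjo.hih.til.fwu

Nuclei (vowels): e, u, o, i, i, u → 6 syllables.
Between /e/ (V1) and /u/ (V2): /fj/ — entire cluster is a permitted onset → onset /fj/, coda ∅.
Between /u/ (V2) and /o/ (V3): /fj/ — entire cluster is a permitted onset → onset /fj/, coda ∅.
Between /o/ (V3) and /i/ (V4): /h/ → onset of the next syllable (single consonants are always licit onsets).
Between /i/ (V4) and /i/ (V5): /ht/ — longest licit onset from the right is /t/, leaving /h/ as coda.
Between /i/ (V5) and /u/ (V6): cluster /lfw/ — the longest permitted-onset suffix is /fw/; onset = /fw/, preceding coda = /l/.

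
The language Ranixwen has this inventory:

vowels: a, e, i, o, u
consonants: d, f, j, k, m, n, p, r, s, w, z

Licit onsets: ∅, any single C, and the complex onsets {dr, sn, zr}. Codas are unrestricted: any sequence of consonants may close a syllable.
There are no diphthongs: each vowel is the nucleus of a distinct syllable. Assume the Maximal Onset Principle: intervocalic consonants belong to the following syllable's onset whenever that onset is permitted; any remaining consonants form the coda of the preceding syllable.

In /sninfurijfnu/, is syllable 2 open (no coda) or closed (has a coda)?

open

Nuclei (vowels): i, u, i, u → 4 syllables.
Between /i/ (V1) and /u/ (V2): /nf/; trying suffixes from longest down, /f/ is the first permitted one, so coda /n/ | onset /f/.
Between /u/ (V2) and /i/ (V3): /r/ → onset of the next syllable (single consonants are always licit onsets).
Between /i/ (V3) and /u/ (V4): /jfn/; trying suffixes from longest down, /n/ is the first permitted one, so coda /jf/ | onset /n/.
Syllabification: snin.fu.rijf.nu.
Syllable 2 is /fu/; it ends in its nucleus with no coda, so it is open.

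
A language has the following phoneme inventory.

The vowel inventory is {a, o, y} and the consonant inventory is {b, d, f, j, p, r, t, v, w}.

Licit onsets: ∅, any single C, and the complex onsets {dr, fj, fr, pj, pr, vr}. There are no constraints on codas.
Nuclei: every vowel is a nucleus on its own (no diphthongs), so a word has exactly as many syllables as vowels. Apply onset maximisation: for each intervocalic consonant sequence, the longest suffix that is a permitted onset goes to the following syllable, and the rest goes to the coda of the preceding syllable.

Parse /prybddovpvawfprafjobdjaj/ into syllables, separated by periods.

The vowels are y, o, a, a, o, a — 6 nuclei, so 6 syllables.
/y…o/ gap (V1→V2): cluster /bdd/ — the longest permitted-onset suffix is /d/; onset = /d/, preceding coda = /bd/.
/o…a/ gap (V2→V3): cluster /vpv/ — the longest permitted-onset suffix is /v/; onset = /v/, preceding coda = /vp/.
/a…a/ gap (V3→V4): /wfpr/; trying suffixes from longest down, /pr/ is the first permitted one, so coda /wf/ | onset /pr/.
/a…o/ gap (V4→V5): /fj/ is a licit onset in full, so it all attaches to the next syllable.
/o…a/ gap (V5→V6): /bdj/ splits as /bd/ + /j/ (/j/ is the longest suffix that is a licit onset).

prybd.dovp.vawf.pra.fjobd.jaj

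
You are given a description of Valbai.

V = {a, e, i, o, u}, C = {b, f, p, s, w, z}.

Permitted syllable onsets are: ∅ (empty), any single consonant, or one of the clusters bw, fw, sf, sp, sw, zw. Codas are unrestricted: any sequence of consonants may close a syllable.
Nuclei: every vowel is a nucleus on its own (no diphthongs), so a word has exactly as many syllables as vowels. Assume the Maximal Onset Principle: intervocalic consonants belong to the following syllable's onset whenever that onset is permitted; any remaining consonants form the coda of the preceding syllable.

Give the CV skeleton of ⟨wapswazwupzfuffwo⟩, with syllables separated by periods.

The vowels are a, a, u, u, o — 5 nuclei, so 5 syllables.
Between /a/ (V1) and /a/ (V2): cluster /psw/ — the longest permitted-onset suffix is /sw/; onset = /sw/, preceding coda = /p/.
Between /a/ (V2) and /u/ (V3): cluster /zw/ — /zw/ is itself a permitted onset, so the whole cluster goes right; preceding coda = ∅.
Between /u/ (V3) and /u/ (V4): cluster /pzf/ — the longest permitted-onset suffix is /f/; onset = /f/, preceding coda = /pz/.
Between /u/ (V4) and /o/ (V5): /ffw/ splits as /f/ + /fw/ (/fw/ is the longest suffix that is a licit onset).
So the parse is wap.swa.zwupz.fuf.fwo.
Mapping each syllable to C/V: /wap/ → CVC, /swa/ → CCV, /zwupz/ → CCVCC, /fuf/ → CVC, /fwo/ → CCV.

CVC.CCV.CCVCC.CVC.CCV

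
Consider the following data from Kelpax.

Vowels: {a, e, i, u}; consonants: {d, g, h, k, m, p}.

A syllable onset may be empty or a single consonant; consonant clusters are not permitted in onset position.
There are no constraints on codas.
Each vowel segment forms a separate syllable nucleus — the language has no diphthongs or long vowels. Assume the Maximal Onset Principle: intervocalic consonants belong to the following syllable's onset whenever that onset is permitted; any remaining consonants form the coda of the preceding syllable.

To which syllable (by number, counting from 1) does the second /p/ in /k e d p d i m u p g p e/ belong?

The vowels are e, i, u, e — 4 nuclei, so 4 syllables.
Between /e/ (V1) and /i/ (V2): /dpd/ — longest licit onset from the right is /d/, leaving /dp/ as coda.
Between /i/ (V2) and /u/ (V3): /m/ → onset of the next syllable (single consonants are always licit onsets).
Between /u/ (V3) and /e/ (V4): /pgp/; trying suffixes from longest down, /p/ is the first permitted one, so coda /pg/ | onset /p/.
Result: kedp.di.mupg.pe.
The second /p/ is in the coda of syllable 3 (/mupg/).

3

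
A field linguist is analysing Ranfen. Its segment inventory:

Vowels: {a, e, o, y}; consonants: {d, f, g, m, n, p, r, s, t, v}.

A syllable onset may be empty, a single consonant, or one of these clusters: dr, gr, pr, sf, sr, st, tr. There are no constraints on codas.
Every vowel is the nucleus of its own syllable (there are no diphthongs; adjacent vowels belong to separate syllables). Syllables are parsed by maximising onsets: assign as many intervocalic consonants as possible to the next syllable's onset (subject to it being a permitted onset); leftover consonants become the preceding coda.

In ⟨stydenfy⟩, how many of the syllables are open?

Nuclei (vowels): y, e, y → 3 syllables.
Between /y/ (V1) and /e/ (V2): /d/ is a single consonant, so it becomes the next onset.
Between /e/ (V2) and /y/ (V3): /nf/; trying suffixes from longest down, /f/ is the first permitted one, so coda /n/ | onset /f/.
Syllabification: sty.den.fy.
Classifying each syllable: /sty/ (open), /den/ (closed), /fy/ (open).
Open syllables: 2.

2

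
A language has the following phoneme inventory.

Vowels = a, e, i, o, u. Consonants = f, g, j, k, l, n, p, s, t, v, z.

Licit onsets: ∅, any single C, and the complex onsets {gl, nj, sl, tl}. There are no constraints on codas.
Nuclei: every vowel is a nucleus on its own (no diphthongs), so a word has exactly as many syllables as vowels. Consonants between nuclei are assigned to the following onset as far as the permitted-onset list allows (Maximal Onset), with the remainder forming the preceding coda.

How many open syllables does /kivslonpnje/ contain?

1

Nuclei (vowels): i, o, e → 3 syllables.
V1 /i/ – V2 /o/: cluster /vsl/ — the longest permitted-onset suffix is /sl/; onset = /sl/, preceding coda = /v/.
V2 /o/ – V3 /e/: /npnj/ splits as /np/ + /nj/ (/nj/ is the longest suffix that is a licit onset).
So the parse is kiv.slonp.nje.
Classifying each syllable: /kiv/ (closed), /slonp/ (closed), /nje/ (open).
Open syllables: 1.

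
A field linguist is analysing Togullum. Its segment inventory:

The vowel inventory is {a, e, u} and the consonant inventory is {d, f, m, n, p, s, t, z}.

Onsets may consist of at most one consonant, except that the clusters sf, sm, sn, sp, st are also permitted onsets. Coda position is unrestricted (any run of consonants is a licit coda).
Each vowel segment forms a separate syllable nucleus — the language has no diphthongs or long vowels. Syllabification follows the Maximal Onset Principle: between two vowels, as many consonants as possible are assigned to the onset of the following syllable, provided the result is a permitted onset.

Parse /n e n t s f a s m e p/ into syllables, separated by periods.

nent.sfa.smep

Nuclei (vowels): e, a, e → 3 syllables.
Between /e/ (V1) and /a/ (V2): /ntsf/ splits as /nt/ + /sf/ (/sf/ is the longest suffix that is a licit onset).
Between /a/ (V2) and /e/ (V3): cluster /sm/ — /sm/ is itself a permitted onset, so the whole cluster goes right; preceding coda = ∅.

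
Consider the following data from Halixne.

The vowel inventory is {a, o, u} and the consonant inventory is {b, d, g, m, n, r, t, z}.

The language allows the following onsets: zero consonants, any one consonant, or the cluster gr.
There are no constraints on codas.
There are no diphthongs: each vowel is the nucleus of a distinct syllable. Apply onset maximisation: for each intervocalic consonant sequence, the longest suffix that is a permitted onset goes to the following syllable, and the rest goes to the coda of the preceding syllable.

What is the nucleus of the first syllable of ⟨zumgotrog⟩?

u

The vowels are u, o, o — 3 nuclei, so 3 syllables.
The first nucleus (vowel 1 from the left) is /u/.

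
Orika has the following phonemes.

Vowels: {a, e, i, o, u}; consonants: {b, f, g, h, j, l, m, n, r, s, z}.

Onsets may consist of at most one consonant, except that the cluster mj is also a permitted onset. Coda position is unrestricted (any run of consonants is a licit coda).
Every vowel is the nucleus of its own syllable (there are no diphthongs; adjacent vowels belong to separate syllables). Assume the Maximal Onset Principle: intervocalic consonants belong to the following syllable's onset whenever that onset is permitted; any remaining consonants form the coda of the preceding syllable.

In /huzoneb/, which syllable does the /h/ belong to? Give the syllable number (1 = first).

1

The vowels are u, o, e — 3 nuclei, so 3 syllables.
σ1/σ2 boundary: just /z/ — single C goes to the following onset.
σ2/σ3 boundary: just /n/ — single C goes to the following onset.
Syllabification: hu.zo.neb.
The /h/ is in the onset of syllable 1 (/hu/).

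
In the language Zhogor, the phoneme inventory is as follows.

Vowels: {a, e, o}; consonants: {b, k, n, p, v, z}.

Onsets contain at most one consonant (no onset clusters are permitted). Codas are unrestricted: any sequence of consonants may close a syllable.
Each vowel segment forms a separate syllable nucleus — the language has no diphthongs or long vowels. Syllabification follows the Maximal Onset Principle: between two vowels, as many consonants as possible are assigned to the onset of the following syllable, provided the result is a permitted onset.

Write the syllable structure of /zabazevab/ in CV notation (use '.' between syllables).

Nuclei (vowels): a, a, e, a → 4 syllables.
σ1/σ2 boundary: just /b/ — single C goes to the following onset.
σ2/σ3 boundary: just /z/ — single C goes to the following onset.
σ3/σ4 boundary: just /v/ — single C goes to the following onset.
So the parse is za.ba.ze.vab.
Mapping each syllable to C/V: /za/ → CV, /ba/ → CV, /ze/ → CV, /vab/ → CVC.

CV.CV.CV.CVC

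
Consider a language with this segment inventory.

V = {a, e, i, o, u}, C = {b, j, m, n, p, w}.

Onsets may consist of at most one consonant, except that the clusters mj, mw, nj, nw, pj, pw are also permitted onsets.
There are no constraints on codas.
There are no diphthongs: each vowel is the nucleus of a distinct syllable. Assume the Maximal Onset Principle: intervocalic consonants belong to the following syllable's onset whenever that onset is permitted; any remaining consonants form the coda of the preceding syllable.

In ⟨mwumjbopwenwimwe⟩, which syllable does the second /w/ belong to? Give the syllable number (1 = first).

Nuclei (vowels): u, o, e, i, e → 5 syllables.
/u…o/ gap (V1→V2): /mjb/ splits as /mj/ + /b/ (/b/ is the longest suffix that is a licit onset).
/o…e/ gap (V2→V3): cluster /pw/ — /pw/ is itself a permitted onset, so the whole cluster goes right; preceding coda = ∅.
/e…i/ gap (V3→V4): /nw/ is a licit onset in full, so it all attaches to the next syllable.
/i…e/ gap (V4→V5): /mw/ is a licit onset in full, so it all attaches to the next syllable.
So the parse is mwumj.bo.pwe.nwi.mwe.
The second /w/ is in the onset of syllable 3 (/pwe/).

3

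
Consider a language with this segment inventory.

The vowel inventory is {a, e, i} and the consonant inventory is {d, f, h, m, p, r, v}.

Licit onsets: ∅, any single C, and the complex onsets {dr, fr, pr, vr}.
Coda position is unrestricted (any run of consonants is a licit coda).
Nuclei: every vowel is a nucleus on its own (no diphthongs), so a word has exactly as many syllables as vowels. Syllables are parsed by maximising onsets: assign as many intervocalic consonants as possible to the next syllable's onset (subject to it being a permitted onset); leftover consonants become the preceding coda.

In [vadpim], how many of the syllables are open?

0

Nuclei (vowels): a, i → 2 syllables.
/a…i/ gap (V1→V2): cluster /dp/ — the longest permitted-onset suffix is /p/; onset = /p/, preceding coda = /d/.
Putting it together: vad.pim.
Classifying each syllable: /vad/ (closed), /pim/ (closed).
Open syllables: 0.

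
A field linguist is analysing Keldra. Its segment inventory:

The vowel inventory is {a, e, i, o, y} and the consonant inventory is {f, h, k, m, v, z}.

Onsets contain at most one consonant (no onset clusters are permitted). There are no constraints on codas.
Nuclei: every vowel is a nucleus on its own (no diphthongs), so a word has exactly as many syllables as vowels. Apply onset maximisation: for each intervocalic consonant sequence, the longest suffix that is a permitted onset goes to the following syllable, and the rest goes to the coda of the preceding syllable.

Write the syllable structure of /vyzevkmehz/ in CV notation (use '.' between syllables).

CV.CVCC.CVCC

Vowels present: y, e, e; each is a nucleus, giving 3 syllables.
Between /y/ (V1) and /e/ (V2): just /z/ — single C goes to the following onset.
Between /e/ (V2) and /e/ (V3): /vkm/ splits as /vk/ + /m/ (/m/ is the longest suffix that is a licit onset).
Syllabification: vy.zevk.mehz.
Mapping each syllable to C/V: /vy/ → CV, /zevk/ → CVCC, /mehz/ → CVCC.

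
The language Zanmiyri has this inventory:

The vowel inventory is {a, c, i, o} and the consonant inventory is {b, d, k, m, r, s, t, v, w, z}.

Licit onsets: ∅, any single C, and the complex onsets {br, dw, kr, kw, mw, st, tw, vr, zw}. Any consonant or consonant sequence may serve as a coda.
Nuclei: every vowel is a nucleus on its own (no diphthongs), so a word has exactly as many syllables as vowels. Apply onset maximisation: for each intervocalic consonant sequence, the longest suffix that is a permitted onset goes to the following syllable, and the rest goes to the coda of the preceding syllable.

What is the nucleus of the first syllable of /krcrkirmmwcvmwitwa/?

c

Vowels present: c, i, c, i, a; each is a nucleus, giving 5 syllables.
The first nucleus (vowel 1 from the left) is /c/.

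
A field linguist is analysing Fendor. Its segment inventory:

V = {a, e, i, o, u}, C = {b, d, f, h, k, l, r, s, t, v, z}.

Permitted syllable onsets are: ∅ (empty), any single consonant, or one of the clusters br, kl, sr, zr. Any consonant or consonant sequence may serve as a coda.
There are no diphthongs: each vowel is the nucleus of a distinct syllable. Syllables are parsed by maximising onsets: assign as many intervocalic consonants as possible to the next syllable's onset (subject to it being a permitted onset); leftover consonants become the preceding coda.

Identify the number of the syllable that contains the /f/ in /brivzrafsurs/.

2

Nuclei (vowels): i, a, u → 3 syllables.
σ1/σ2 boundary: cluster /vzr/ — the longest permitted-onset suffix is /zr/; onset = /zr/, preceding coda = /v/.
σ2/σ3 boundary: /fs/; trying suffixes from longest down, /s/ is the first permitted one, so coda /f/ | onset /s/.
Result: briv.zraf.surs.
The /f/ is in the coda of syllable 2 (/zraf/).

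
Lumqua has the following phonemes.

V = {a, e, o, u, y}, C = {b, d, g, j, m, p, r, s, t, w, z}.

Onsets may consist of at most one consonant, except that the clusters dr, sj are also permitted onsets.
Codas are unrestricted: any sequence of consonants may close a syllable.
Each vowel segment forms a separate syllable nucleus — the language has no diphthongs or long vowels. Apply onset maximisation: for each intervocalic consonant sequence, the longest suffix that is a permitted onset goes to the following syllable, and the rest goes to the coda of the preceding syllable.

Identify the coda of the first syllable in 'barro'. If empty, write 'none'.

r

Nuclei (vowels): a, o → 2 syllables.
V1 /a/ – V2 /o/: cluster /rr/ — the longest permitted-onset suffix is /r/; onset = /r/, preceding coda = /r/.
Result: bar.ro.
Syllable 1 is /bar/: onset /b/, nucleus /a/, coda /r/.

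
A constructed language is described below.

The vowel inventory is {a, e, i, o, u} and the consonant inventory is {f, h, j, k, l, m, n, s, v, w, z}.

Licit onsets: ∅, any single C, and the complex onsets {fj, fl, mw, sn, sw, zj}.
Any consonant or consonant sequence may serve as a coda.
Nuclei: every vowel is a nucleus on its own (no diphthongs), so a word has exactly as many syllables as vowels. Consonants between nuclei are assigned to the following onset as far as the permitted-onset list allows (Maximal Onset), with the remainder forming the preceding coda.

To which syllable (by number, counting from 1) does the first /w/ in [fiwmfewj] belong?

1

Vowels present: i, e; each is a nucleus, giving 2 syllables.
/i…e/ gap (V1→V2): cluster /wmf/ — the longest permitted-onset suffix is /f/; onset = /f/, preceding coda = /wm/.
Putting it together: fiwm.fewj.
The first /w/ is in the coda of syllable 1 (/fiwm/).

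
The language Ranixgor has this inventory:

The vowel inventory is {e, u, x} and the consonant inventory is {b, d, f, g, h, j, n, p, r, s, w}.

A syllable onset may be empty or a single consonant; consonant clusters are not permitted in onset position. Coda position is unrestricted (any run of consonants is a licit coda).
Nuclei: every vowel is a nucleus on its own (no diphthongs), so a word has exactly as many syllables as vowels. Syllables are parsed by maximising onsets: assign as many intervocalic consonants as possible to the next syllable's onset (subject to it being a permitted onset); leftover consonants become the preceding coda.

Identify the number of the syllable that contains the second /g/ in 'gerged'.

2

The vowels are e, e — 2 nuclei, so 2 syllables.
/e…e/ gap (V1→V2): /rg/ — longest licit onset from the right is /g/, leaving /r/ as coda.
Result: ger.ged.
The second /g/ is in the onset of syllable 2 (/ged/).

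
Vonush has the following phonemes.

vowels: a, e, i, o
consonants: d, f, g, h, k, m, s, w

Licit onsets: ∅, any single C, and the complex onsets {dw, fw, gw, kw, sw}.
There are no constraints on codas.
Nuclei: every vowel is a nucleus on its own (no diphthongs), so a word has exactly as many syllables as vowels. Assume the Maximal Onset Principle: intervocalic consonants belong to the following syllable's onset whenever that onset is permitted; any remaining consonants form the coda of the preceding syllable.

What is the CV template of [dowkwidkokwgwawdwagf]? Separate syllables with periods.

Nuclei (vowels): o, i, o, a, a → 5 syllables.
/o…i/ gap (V1→V2): cluster /wkw/ — the longest permitted-onset suffix is /kw/; onset = /kw/, preceding coda = /w/.
/i…o/ gap (V2→V3): /dk/ — longest licit onset from the right is /k/, leaving /d/ as coda.
/o…a/ gap (V3→V4): /kwgw/; trying suffixes from longest down, /gw/ is the first permitted one, so coda /kw/ | onset /gw/.
/a…a/ gap (V4→V5): cluster /wdw/ — the longest permitted-onset suffix is /dw/; onset = /dw/, preceding coda = /w/.
So the parse is dow.kwid.kokw.gwaw.dwagf.
Mapping each syllable to C/V: /dow/ → CVC, /kwid/ → CCVC, /kokw/ → CVCC, /gwaw/ → CCVC, /dwagf/ → CCVCC.

CVC.CCVC.CVCC.CCVC.CCVCC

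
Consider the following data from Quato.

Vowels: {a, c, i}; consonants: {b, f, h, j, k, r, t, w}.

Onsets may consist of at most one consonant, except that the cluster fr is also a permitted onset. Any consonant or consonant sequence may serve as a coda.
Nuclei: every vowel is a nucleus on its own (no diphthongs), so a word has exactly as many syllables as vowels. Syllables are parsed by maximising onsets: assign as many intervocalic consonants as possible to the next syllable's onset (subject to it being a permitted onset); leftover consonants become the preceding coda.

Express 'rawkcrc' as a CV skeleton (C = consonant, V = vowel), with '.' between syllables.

Nuclei (vowels): a, c, c → 3 syllables.
σ1/σ2 boundary: cluster /wk/ — the longest permitted-onset suffix is /k/; onset = /k/, preceding coda = /w/.
σ2/σ3 boundary: /r/ → onset of the next syllable (single consonants are always licit onsets).
Result: raw.kc.rc.
Mapping each syllable to C/V: /raw/ → CVC, /kc/ → CV, /rc/ → CV.

CVC.CV.CV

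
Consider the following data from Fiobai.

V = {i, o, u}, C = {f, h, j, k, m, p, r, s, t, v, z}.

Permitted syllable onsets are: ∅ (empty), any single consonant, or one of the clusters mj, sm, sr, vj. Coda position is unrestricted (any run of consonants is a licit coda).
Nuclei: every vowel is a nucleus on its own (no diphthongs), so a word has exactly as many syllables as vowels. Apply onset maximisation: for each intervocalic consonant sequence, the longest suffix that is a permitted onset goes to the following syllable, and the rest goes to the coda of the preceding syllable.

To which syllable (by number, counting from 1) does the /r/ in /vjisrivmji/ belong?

2

Vowels present: i, i, i; each is a nucleus, giving 3 syllables.
V1 /i/ – V2 /i/: cluster /sr/ — /sr/ is itself a permitted onset, so the whole cluster goes right; preceding coda = ∅.
V2 /i/ – V3 /i/: /vmj/ — longest licit onset from the right is /mj/, leaving /v/ as coda.
Putting it together: vji.sriv.mji.
The /r/ is in the onset of syllable 2 (/sriv/).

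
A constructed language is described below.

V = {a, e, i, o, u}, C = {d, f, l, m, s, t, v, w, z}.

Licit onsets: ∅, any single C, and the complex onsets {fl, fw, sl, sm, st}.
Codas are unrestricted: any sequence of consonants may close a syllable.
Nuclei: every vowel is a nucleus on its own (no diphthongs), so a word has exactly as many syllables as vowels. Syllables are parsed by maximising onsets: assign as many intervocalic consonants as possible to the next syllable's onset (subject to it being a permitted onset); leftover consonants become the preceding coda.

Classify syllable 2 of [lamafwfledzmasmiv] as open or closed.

The vowels are a, a, e, a, i — 5 nuclei, so 5 syllables.
σ1/σ2 boundary: just /m/ — single C goes to the following onset.
σ2/σ3 boundary: cluster /fwfl/ — the longest permitted-onset suffix is /fl/; onset = /fl/, preceding coda = /fw/.
σ3/σ4 boundary: /dzm/ splits as /dz/ + /m/ (/m/ is the longest suffix that is a licit onset).
σ4/σ5 boundary: cluster /sm/ — /sm/ is itself a permitted onset, so the whole cluster goes right; preceding coda = ∅.
Result: la.mafw.fledz.ma.smiv.
Syllable 2 is /mafw/ with coda /fw/, so it is closed.

closed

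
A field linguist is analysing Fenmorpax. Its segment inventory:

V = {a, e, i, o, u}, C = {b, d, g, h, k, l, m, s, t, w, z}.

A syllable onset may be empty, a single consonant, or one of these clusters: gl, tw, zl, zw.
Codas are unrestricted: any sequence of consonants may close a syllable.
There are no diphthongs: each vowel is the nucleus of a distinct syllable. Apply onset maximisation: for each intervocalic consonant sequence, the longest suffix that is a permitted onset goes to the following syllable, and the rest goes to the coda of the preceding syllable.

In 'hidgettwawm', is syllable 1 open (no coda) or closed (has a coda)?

The vowels are i, e, a — 3 nuclei, so 3 syllables.
V1 /i/ – V2 /e/: /dg/ — longest licit onset from the right is /g/, leaving /d/ as coda.
V2 /e/ – V3 /a/: cluster /ttw/ — the longest permitted-onset suffix is /tw/; onset = /tw/, preceding coda = /t/.
So the parse is hid.get.twawm.
Syllable 1 is /hid/ with coda /d/, so it is closed.

closed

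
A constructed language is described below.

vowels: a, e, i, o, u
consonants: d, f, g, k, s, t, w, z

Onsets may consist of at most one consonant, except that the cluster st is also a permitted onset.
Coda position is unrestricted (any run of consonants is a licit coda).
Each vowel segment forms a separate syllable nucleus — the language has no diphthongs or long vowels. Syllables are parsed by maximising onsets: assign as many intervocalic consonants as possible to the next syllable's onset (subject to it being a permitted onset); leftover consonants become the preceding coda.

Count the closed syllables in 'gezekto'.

1

Vowels present: e, e, o; each is a nucleus, giving 3 syllables.
V1 /e/ – V2 /e/: just /z/ — single C goes to the following onset.
V2 /e/ – V3 /o/: /kt/; trying suffixes from longest down, /t/ is the first permitted one, so coda /k/ | onset /t/.
Putting it together: ge.zek.to.
Classifying each syllable: /ge/ (open), /zek/ (closed), /to/ (open).
Closed syllables: 1.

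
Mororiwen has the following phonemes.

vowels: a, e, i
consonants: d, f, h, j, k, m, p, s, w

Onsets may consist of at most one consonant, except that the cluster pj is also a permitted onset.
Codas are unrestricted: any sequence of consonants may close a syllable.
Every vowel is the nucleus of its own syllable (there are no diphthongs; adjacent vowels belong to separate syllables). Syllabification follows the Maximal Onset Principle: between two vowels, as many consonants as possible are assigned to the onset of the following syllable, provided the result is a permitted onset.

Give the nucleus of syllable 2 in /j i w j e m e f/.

Vowels present: i, e, e; each is a nucleus, giving 3 syllables.
The second nucleus (vowel 2 from the left) is /e/.

e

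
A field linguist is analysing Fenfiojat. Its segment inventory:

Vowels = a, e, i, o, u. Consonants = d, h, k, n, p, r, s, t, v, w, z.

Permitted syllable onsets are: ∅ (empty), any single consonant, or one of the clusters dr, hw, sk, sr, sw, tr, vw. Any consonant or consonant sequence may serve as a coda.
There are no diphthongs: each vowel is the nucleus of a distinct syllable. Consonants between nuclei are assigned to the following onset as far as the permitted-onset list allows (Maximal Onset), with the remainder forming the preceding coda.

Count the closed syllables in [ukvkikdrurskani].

3

The vowels are u, i, u, a, i — 5 nuclei, so 5 syllables.
σ1/σ2 boundary: /kvk/ — longest licit onset from the right is /k/, leaving /kv/ as coda.
σ2/σ3 boundary: cluster /kdr/ — the longest permitted-onset suffix is /dr/; onset = /dr/, preceding coda = /k/.
σ3/σ4 boundary: /rsk/; trying suffixes from longest down, /sk/ is the first permitted one, so coda /r/ | onset /sk/.
σ4/σ5 boundary: /n/ is a single consonant, so it becomes the next onset.
Putting it together: ukv.kik.drur.ska.ni.
Classifying each syllable: /ukv/ (closed), /kik/ (closed), /drur/ (closed), /ska/ (open), /ni/ (open).
Closed syllables: 3.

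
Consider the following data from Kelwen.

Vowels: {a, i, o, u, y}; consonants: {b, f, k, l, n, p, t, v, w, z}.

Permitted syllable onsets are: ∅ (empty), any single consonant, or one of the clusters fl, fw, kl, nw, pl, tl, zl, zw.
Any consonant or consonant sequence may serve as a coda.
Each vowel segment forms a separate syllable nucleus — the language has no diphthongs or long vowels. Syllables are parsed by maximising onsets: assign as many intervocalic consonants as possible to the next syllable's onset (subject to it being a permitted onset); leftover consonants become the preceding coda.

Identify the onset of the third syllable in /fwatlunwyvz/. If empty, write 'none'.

The vowels are a, u, y — 3 nuclei, so 3 syllables.
/a…u/ gap (V1→V2): cluster /tl/ — /tl/ is itself a permitted onset, so the whole cluster goes right; preceding coda = ∅.
/u…y/ gap (V2→V3): cluster /nw/ — /nw/ is itself a permitted onset, so the whole cluster goes right; preceding coda = ∅.
Result: fwa.tlu.nwyvz.
Syllable 3 is /nwyvz/: onset /nw/, nucleus /y/, coda /vz/.

nw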